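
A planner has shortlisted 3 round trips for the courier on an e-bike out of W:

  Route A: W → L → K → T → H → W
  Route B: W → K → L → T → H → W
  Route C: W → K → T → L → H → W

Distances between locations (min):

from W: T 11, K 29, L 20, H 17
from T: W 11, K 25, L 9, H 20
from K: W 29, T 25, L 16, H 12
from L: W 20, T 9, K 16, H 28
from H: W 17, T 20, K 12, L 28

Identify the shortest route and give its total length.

91 min — Route B is the shortest.

Route A: 20 + 16 + 25 + 20 + 17 = 98
Route B: 29 + 16 + 9 + 20 + 17 = 91
Route C: 29 + 25 + 9 + 28 + 17 = 108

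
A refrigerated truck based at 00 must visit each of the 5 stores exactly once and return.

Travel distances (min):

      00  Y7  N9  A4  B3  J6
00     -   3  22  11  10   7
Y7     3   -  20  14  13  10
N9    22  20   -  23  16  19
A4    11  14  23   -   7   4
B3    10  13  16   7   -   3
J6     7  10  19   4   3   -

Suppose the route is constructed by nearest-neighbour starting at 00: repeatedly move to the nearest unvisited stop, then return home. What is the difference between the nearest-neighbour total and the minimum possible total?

From 00: Y7=3, J6=7, B3=10, A4=11, N9=22 → choose Y7 (3).
From Y7: J6=10, B3=13, A4=14, N9=20 → choose J6 (10).
From J6: B3=3, A4=4, N9=19 → choose B3 (3).
From B3: A4=7, N9=16 → choose A4 (7).
From A4: N9=23 → choose N9 (23).
NN route 00 → Y7 → J6 → B3 → A4 → N9 → 00 costs 68.
Optimal: 00 → Y7 → N9 → B3 → A4 → J6 → 00 costs 57 (by enumerating all 60 distinct tours).
Excess = 68 − 57 = 11.

11 min longer than the optimal tour.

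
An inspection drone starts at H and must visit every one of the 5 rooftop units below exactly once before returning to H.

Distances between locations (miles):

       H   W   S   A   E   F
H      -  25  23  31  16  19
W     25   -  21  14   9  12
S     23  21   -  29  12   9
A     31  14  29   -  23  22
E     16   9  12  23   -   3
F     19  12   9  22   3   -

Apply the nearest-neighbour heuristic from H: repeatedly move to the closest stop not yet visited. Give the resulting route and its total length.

H → [E:16 / F:19 / S:23 / W:25 / A:31] → E (16)
E → [F:3 / W:9 / S:12 / A:23] → F (3)
F → [S:9 / W:12 / A:22] → S (9)
S → [W:21 / A:29] → W (21)
W → [A:14] → A (14)
Return A→H: 31.
Total = 16 + 3 + 9 + 21 + 14 + 31 = 94.

Nearest-neighbour total = 94 miles; route H → E → F → S → W → A → H.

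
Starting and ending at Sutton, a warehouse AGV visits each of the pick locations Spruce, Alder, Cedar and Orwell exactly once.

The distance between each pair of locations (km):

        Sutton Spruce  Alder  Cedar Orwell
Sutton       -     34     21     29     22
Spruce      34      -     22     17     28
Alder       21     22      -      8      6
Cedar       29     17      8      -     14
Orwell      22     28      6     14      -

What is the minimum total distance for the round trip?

Shortest round trip = 87 km.

There are 12 distinct closed tours to check (reversals are equivalent).
Sutton→Spruce→Alder→Cedar→Orwell→Sutton: 34+22+8+14+22 = 100
Sutton→Spruce→Alder→Orwell→Cedar→Sutton: 34+22+6+14+29 = 105
Sutton→Spruce→Cedar→Alder→Orwell→Sutton: 34+17+8+6+22 = 87
Sutton→Spruce→Cedar→Orwell→Alder→Sutton: 34+17+14+6+21 = 92
Sutton→Spruce→Orwell→Alder→Cedar→Sutton: 34+28+6+8+29 = 105
Sutton→Spruce→Orwell→Cedar→Alder→Sutton: 34+28+14+8+21 = 105
Sutton→Alder→Spruce→Cedar→Orwell→Sutton: 21+22+17+14+22 = 96
Sutton→Alder→Spruce→Orwell→Cedar→Sutton: 21+22+28+14+29 = 114
Sutton→Alder→Cedar→Spruce→Orwell→Sutton: 21+8+17+28+22 = 96
Sutton→Alder→Orwell→Spruce→Cedar→Sutton: 21+6+28+17+29 = 101
Sutton→Cedar→Spruce→Alder→Orwell→Sutton: 29+17+22+6+22 = 96
Sutton→Cedar→Alder→Spruce→Orwell→Sutton: 29+8+22+28+22 = 109
The minimum is 87.
One optimal route: Sutton → Spruce → Cedar → Alder → Orwell → Sutton (or its reverse).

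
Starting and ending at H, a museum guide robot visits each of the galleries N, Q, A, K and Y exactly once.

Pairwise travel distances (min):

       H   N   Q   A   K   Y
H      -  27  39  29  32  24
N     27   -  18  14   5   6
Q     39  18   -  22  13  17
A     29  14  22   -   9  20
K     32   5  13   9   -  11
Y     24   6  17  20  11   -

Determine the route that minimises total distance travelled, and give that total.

Minimum total distance: 99 min.

H - N - Q - A - K - Y - H: 27+18+22+9+11+24 = 111
H - N - Q - A - Y - K - H: 27+18+22+20+11+32 = 130
H - N - Q - K - A - Y - H: 27+18+13+9+20+24 = 111
H - N - Q - K - Y - A - H: 27+18+13+11+20+29 = 118
H - N - Q - Y - A - K - H: 27+18+17+20+9+32 = 123
H - N - Q - Y - K - A - H: 27+18+17+11+9+29 = 111
H - N - A - Q - K - Y - H: 27+14+22+13+11+24 = 111
H - N - A - Q - Y - K - H: 27+14+22+17+11+32 = 123
H - N - A - K - Q - Y - H: 27+14+9+13+17+24 = 104
H - N - A - K - Y - Q - H: 27+14+9+11+17+39 = 117
H - N - A - Y - Q - K - H: 27+14+20+17+13+32 = 123
H - N - A - Y - K - Q - H: 27+14+20+11+13+39 = 124
H - N - K - Q - A - Y - H: 27+5+13+22+20+24 = 111
H - N - K - Q - Y - A - H: 27+5+13+17+20+29 = 111
… (46 more)
H - A - Q - K - N - Y - H: 29+22+13+5+6+24 = 99  ← best
The minimum is 99.
One optimal route: H → A → Q → K → N → Y → H (or its reverse).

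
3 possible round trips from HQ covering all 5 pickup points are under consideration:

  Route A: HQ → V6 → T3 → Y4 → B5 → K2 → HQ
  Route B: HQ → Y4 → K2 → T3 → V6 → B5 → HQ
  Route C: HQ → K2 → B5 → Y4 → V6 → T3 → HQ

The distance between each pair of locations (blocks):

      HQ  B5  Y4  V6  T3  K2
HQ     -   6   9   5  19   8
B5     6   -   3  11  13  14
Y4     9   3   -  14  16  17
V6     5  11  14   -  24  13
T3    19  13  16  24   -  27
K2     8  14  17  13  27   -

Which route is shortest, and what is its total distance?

70 blocks — Route A is the shortest.

Route A: 5 + 24 + 16 + 3 + 14 + 8 = 70
Route B: 9 + 17 + 27 + 24 + 11 + 6 = 94
Route C: 8 + 14 + 3 + 14 + 24 + 19 = 82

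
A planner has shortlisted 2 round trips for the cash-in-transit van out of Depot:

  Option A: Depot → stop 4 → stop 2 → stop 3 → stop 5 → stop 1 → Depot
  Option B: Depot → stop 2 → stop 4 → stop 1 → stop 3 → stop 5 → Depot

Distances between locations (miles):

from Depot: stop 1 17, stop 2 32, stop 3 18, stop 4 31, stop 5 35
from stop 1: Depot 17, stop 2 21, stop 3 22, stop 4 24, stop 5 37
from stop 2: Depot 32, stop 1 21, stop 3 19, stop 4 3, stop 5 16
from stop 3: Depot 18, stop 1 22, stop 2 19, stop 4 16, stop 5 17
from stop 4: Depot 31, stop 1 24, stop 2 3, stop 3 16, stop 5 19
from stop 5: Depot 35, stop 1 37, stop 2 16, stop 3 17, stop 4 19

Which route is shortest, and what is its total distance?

124 miles — Option A is the shortest.

Option A: 31 + 3 + 19 + 17 + 37 + 17 = 124
Option B: 32 + 3 + 24 + 22 + 17 + 35 = 133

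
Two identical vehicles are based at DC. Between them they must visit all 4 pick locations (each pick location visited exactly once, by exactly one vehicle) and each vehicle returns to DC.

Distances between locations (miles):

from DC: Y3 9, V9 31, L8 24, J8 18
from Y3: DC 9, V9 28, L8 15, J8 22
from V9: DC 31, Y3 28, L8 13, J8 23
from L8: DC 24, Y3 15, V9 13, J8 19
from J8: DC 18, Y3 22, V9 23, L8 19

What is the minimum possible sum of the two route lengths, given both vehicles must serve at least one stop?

Try each way of splitting the stops between the two vehicles (each non-empty) and, for each split, find the best tour for each vehicle:
  {Y3} + {V9, L8, J8}: 18 + 78 = 96
  {V9} + {Y3, L8, J8}: 62 + 61 = 123
  {Y3, V9} + {L8, J8}: 68 + 61 = 129
  {L8} + {Y3, V9, J8}: 48 + 78 = 126
  {Y3, L8} + {V9, J8}: 48 + 72 = 120
  {V9, L8} + {Y3, J8}: 68 + 49 = 117
  … (7 splits in total)
Best: vehicle 1 DC → Y3 → DC = 18; vehicle 2 DC → L8 → V9 → J8 → DC = 78; combined 96.

Minimum combined distance: 96 miles.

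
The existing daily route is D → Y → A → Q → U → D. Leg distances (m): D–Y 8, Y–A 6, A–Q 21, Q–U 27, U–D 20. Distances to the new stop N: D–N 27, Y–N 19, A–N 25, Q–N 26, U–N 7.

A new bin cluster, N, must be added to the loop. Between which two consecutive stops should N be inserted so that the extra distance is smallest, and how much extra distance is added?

Insertion cost between consecutive stops i–j is d(i,N) + d(N,j) − d(i,j):
  between D and Y: 27 + 19 − 8 = 38
  between Y and A: 19 + 25 − 6 = 38
  between A and Q: 25 + 26 − 21 = 30
  between Q and U: 26 + 7 − 27 = 6
  between U and D: 7 + 27 − 20 = 14
Cheapest insertion is between Q and U, adding 6.
New total = 82 + 6 = 88.

+6 m — insert N between Q and U.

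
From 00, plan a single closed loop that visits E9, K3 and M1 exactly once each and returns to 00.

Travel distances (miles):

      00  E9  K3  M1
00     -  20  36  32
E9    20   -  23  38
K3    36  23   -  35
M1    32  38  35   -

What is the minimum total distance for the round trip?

Minimum total distance: 110 miles.

With 3 stops there are 3!/2 = 3 distinct round trips (a route and its reverse cost the same).
00→E9→K3→M1→00: 20+23+35+32 = 110
00→E9→M1→K3→00: 20+38+35+36 = 129
00→K3→E9→M1→00: 36+23+38+32 = 129
The minimum is 110.
One optimal route: 00 → E9 → K3 → M1 → 00 (or its reverse).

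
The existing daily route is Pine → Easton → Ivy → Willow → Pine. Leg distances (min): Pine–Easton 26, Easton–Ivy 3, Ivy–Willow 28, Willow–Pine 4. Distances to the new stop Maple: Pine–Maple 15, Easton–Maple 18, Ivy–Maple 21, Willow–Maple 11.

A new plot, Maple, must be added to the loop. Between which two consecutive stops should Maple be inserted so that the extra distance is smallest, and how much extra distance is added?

Insertion cost between consecutive stops i–j is d(i,Maple) + d(Maple,j) − d(i,j):
  between Pine and Easton: 15 + 18 − 26 = 7
  between Easton and Ivy: 18 + 21 − 3 = 36
  between Ivy and Willow: 21 + 11 − 28 = 4
  between Willow and Pine: 11 + 15 − 4 = 22
Cheapest insertion is between Ivy and Willow, adding 4.
New total = 61 + 4 = 65.

Adding 4 min by placing Maple on the Ivy–Willow leg.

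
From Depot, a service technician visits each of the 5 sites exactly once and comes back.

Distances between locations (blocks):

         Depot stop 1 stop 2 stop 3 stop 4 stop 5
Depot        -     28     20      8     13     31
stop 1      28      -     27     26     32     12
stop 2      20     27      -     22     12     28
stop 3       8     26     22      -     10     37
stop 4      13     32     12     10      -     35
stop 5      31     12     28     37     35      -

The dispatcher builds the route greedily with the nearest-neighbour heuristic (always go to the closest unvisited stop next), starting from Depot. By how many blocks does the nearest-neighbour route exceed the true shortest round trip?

Excess over optimum: 2 blocks.

From Depot: stop 3=8, stop 4=13, stop 2=20, stop 1=28, stop 5=31 → choose stop 3 (8).
From stop 3: stop 4=10, stop 2=22, stop 1=26, stop 5=37 → choose stop 4 (10).
From stop 4: stop 2=12, stop 1=32, stop 5=35 → choose stop 2 (12).
From stop 2: stop 1=27, stop 5=28 → choose stop 1 (27).
From stop 1: stop 5=12 → choose stop 5 (12).
NN route Depot → stop 3 → stop 4 → stop 2 → stop 1 → stop 5 → Depot costs 100.
Optimal: Depot → stop 1 → stop 5 → stop 2 → stop 4 → stop 3 → Depot costs 98 (by enumerating all 60 distinct tours).
Excess = 100 − 98 = 2.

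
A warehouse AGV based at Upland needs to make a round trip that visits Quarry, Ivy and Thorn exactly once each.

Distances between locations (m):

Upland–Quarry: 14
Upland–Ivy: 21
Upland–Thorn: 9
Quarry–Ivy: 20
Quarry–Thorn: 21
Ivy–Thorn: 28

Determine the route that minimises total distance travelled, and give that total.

Minimum total distance: 71 m.

There are 3 distinct closed tours to check (reversals are equivalent).
Upland → Quarry → Ivy → Thorn → Upland: 14+20+28+9 = 71
Upland → Quarry → Thorn → Ivy → Upland: 14+21+28+21 = 84
Upland → Ivy → Quarry → Thorn → Upland: 21+20+21+9 = 71
The minimum is 71.
One optimal route: Upland → Quarry → Ivy → Thorn → Upland (or its reverse).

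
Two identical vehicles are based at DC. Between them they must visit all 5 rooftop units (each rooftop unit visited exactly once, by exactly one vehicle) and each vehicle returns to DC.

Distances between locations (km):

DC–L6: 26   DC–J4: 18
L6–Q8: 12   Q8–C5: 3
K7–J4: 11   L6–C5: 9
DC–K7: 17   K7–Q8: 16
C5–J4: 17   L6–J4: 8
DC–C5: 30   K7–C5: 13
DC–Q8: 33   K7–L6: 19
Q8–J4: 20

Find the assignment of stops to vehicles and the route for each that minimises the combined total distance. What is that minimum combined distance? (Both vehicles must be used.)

105 km — the smallest possible combined total.

Check every non-empty split of the stops between the two vehicles; for each half take its own optimal tour:
  {K7} + {L6, Q8, C5, J4}: 34 + 71 = 105
  {L6} + {K7, Q8, C5, J4}: 52 + 71 = 123
  {K7, L6} + {Q8, C5, J4}: 62 + 71 = 133
  {Q8} + {K7, L6, C5, J4}: 66 + 65 = 131
  {K7, Q8} + {L6, C5, J4}: 66 + 65 = 131
  {L6, Q8} + {K7, C5, J4}: 71 + 65 = 136
  … (15 splits in total)
Best: vehicle 1 DC → K7 → DC = 34; vehicle 2 DC → Q8 → C5 → L6 → J4 → DC = 71; combined 105.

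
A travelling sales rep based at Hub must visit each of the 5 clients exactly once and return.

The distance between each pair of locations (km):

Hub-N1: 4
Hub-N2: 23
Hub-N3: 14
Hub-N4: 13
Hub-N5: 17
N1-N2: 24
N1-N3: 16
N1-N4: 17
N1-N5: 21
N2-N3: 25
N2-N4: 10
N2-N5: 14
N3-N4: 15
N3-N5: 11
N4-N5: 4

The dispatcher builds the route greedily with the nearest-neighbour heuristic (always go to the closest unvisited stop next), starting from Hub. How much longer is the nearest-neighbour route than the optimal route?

Hub: N1=4, N4=13, N3=14, N5=17, N2=23 ⇒ N1
N1: N3=16, N4=17, N5=21, N2=24 ⇒ N3
N3: N5=11, N4=15, N2=25 ⇒ N5
N5: N4=4, N2=14 ⇒ N4
N4: N2=10 ⇒ N2
NN route Hub → N1 → N3 → N5 → N4 → N2 → Hub costs 68.
Optimal: Hub → N1 → N2 → N4 → N5 → N3 → Hub costs 67 (by enumerating all 60 distinct tours).
Excess = 68 − 67 = 1.

Excess over optimum: 1 km.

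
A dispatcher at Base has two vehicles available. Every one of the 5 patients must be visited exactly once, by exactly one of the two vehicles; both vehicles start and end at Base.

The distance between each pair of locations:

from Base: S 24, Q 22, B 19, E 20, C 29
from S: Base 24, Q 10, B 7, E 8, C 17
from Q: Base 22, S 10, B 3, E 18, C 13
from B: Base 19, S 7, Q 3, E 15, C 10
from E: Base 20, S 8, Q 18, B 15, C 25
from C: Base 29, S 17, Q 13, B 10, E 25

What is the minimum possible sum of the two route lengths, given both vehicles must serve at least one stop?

Minimum combined distance: 116.

Check every non-empty split of the stops between the two vehicles; for each half take its own optimal tour:
  {S} + {Q, B, E, C}: 48 + 80 = 128
  {Q} + {S, B, E, C}: 44 + 74 = 118
  {S, Q} + {B, E, C}: 56 + 74 = 130
  {B} + {S, Q, E, C}: 38 + 80 = 118
  {S, B} + {Q, E, C}: 50 + 80 = 130
  {Q, B} + {S, E, C}: 44 + 74 = 118
  … (15 splits in total)
  {E} + {S, Q, B, C}: 40 + 76 = 116  ← best
Best: vehicle 1 Base → E → Base = 40; vehicle 2 Base → S → Q → B → C → Base = 76; combined 116.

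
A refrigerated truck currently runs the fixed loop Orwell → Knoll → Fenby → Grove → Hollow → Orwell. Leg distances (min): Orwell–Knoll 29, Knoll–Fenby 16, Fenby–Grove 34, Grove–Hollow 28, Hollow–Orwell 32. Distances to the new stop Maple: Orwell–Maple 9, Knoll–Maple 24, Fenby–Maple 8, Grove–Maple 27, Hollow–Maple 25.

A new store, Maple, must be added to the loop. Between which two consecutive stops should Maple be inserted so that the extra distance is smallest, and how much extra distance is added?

Insertion cost between consecutive stops i–j is d(i,Maple) + d(Maple,j) − d(i,j):
  between Orwell and Knoll: 9 + 24 − 29 = 4
  between Knoll and Fenby: 24 + 8 − 16 = 16
  between Fenby and Grove: 8 + 27 − 34 = 1
  between Grove and Hollow: 27 + 25 − 28 = 24
  between Hollow and Orwell: 25 + 9 − 32 = 2
Cheapest insertion is between Fenby and Grove, adding 1.
New total = 139 + 1 = 140.

Minimum extra distance: 1 min, inserting Maple between Fenby and Grove.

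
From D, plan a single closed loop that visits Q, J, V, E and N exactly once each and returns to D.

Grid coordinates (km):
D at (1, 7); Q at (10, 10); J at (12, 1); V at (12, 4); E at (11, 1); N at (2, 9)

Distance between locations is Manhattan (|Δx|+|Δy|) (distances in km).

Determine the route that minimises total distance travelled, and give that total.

Shortest round trip = 40 km.

There are 60 distinct closed tours to check (reversals are equivalent).
D - Q - J - V - E - N - D: 12+11+3+4+17+3 = 50
D - Q - J - V - N - E - D: 12+11+3+15+17+16 = 74
D - Q - J - E - V - N - D: 12+11+1+4+15+3 = 46
D - Q - J - E - N - V - D: 12+11+1+17+15+14 = 70
D - Q - J - N - V - E - D: 12+11+18+15+4+16 = 76
D - Q - J - N - E - V - D: 12+11+18+17+4+14 = 76
D - Q - V - J - E - N - D: 12+8+3+1+17+3 = 44
D - Q - V - J - N - E - D: 12+8+3+18+17+16 = 74
D - Q - V - E - J - N - D: 12+8+4+1+18+3 = 46
D - Q - V - E - N - J - D: 12+8+4+17+18+17 = 76
D - Q - V - N - J - E - D: 12+8+15+18+1+16 = 70
D - Q - V - N - E - J - D: 12+8+15+17+1+17 = 70
D - Q - E - J - V - N - D: 12+10+1+3+15+3 = 44
D - Q - E - J - N - V - D: 12+10+1+18+15+14 = 70
… (46 more)
D - V - J - E - Q - N - D: 14+3+1+10+9+3 = 40  ← best
The minimum is 40.
One optimal route: D → V → J → E → Q → N → D (or its reverse).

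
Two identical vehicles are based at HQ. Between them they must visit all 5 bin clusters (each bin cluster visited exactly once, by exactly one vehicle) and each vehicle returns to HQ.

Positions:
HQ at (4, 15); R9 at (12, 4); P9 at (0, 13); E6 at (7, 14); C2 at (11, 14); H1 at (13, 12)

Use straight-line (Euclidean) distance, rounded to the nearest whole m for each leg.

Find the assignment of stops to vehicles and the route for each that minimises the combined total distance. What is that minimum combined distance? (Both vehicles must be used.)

Check every non-empty split of the stops between the two vehicles; for each half take its own optimal tour:
  {R9} + {P9, E6, C2, H1}: 28 + 27 = 55
  {P9} + {R9, E6, C2, H1}: 8 + 32 = 40
  {R9, P9} + {E6, C2, H1}: 33 + 19 = 52
  {E6} + {R9, P9, C2, H1}: 6 + 37 = 43
  {R9, E6} + {P9, C2, H1}: 28 + 27 = 55
  {P9, E6} + {R9, C2, H1}: 14 + 32 = 46
  … (15 splits in total)
Best: vehicle 1 HQ → P9 → HQ = 8; vehicle 2 HQ → R9 → H1 → C2 → E6 → HQ = 32; combined 40.

40 m — the smallest possible combined total.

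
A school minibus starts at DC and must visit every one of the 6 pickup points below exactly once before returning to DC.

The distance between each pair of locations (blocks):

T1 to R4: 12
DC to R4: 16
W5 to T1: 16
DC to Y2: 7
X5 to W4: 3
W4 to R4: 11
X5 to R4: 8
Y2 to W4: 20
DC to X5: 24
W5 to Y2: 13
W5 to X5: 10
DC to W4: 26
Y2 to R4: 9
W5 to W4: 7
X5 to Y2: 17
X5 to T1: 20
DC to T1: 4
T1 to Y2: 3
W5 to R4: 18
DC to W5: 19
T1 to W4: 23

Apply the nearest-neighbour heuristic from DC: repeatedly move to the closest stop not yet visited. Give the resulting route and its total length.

From DC: distances to unvisited — T1=4, Y2=7, R4=16, W5=19, X5=24, W4=26. Nearest is T1 (4).
From T1: distances to unvisited — Y2=3, R4=12, W5=16, X5=20, W4=23. Nearest is Y2 (3).
From Y2: distances to unvisited — R4=9, W5=13, X5=17, W4=20. Nearest is R4 (9).
From R4: distances to unvisited — X5=8, W4=11, W5=18. Nearest is X5 (8).
From X5: distances to unvisited — W4=3, W5=10. Nearest is W4 (3).
From W4: distances to unvisited — W5=7. Nearest is W5 (7).
Return W5→DC: 19.
Total = 4 + 3 + 9 + 8 + 3 + 7 + 19 = 53.

Nearest-neighbour total = 53 blocks; route DC → T1 → Y2 → R4 → X5 → W4 → W5 → DC.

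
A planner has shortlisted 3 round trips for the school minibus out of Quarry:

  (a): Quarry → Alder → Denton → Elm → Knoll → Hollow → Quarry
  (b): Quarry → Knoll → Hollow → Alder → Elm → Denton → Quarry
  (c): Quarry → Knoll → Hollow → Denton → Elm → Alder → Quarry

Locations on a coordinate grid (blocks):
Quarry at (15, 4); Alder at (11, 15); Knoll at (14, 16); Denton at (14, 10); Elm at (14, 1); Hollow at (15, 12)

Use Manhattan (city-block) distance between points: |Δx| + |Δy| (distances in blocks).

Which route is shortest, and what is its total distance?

58 blocks — (b) is the shortest.

(a): 15 + 8 + 9 + 15 + 5 + 8 = 60
(b): 13 + 5 + 7 + 17 + 9 + 7 = 58
(c): 13 + 5 + 3 + 9 + 17 + 15 = 62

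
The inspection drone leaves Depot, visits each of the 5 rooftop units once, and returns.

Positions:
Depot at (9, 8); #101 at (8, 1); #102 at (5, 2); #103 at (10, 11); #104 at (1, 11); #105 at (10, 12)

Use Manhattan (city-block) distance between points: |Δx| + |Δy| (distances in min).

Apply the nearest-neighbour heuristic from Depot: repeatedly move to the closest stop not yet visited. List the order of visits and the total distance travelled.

Total distance 40 min via the nearest-neighbour route Depot → #103 → #105 → #104 → #102 → #101 → Depot.

At Depot the remaining stops are #103 4, #105 5, #101 8, #102 10, #104 11; go to #103.
At #103 the remaining stops are #105 1, #104 9, #101 12, #102 14; go to #105.
At #105 the remaining stops are #104 10, #101 13, #102 15; go to #104.
At #104 the remaining stops are #102 13, #101 17; go to #102.
At #102 the remaining stops are #101 4; go to #101.
Return #101→Depot: 8.
Total = 4 + 1 + 10 + 13 + 4 + 8 = 40.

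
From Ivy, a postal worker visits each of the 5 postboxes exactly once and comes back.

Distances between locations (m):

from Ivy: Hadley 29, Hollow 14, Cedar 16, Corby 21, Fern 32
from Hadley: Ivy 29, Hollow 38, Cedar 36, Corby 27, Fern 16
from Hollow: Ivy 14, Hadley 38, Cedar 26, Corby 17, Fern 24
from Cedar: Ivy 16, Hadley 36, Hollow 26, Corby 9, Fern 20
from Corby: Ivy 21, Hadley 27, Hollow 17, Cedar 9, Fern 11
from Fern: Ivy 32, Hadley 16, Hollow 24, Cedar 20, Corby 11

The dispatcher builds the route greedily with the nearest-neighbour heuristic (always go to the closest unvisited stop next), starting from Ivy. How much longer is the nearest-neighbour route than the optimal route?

From Ivy: Hollow=14, Cedar=16, Corby=21, Hadley=29, Fern=32 → choose Hollow (14).
From Hollow: Corby=17, Fern=24, Cedar=26, Hadley=38 → choose Corby (17).
From Corby: Cedar=9, Fern=11, Hadley=27 → choose Cedar (9).
From Cedar: Fern=20, Hadley=36 → choose Fern (20).
From Fern: Hadley=16 → choose Hadley (16).
NN route Ivy → Hollow → Corby → Cedar → Fern → Hadley → Ivy costs 105.
Optimal: Ivy → Hollow → Hadley → Fern → Corby → Cedar → Ivy costs 104 (by enumerating all 60 distinct tours).
Excess = 105 − 104 = 1.

1 m longer than the optimal tour.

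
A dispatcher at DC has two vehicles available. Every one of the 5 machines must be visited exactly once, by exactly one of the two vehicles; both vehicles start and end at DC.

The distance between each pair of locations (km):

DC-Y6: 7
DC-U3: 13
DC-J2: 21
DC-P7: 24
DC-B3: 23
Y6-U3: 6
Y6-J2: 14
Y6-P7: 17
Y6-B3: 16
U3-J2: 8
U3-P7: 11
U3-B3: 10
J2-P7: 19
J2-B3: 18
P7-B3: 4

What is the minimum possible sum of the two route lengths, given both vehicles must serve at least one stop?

81 km — the smallest possible combined total.

Try each way of splitting the stops between the two vehicles (each non-empty) and, for each split, find the best tour for each vehicle:
  {Y6} + {U3, J2, P7, B3}: 14 + 67 = 81
  {U3} + {Y6, J2, P7, B3}: 26 + 67 = 93
  {Y6, U3} + {J2, P7, B3}: 26 + 67 = 93
  {J2} + {Y6, U3, P7, B3}: 42 + 51 = 93
  {Y6, J2} + {U3, P7, B3}: 42 + 51 = 93
  {U3, J2} + {Y6, P7, B3}: 42 + 51 = 93
  … (15 splits in total)
Best: vehicle 1 DC → Y6 → DC = 14; vehicle 2 DC → U3 → J2 → P7 → B3 → DC = 67; combined 81.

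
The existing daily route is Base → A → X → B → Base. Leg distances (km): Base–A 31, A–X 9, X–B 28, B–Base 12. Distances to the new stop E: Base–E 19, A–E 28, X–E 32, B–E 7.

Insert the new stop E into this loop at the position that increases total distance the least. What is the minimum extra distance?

Insertion cost between consecutive stops i–j is d(i,E) + d(E,j) − d(i,j):
  between Base and A: 19 + 28 − 31 = 16
  between A and X: 28 + 32 − 9 = 51
  between X and B: 32 + 7 − 28 = 11
  between B and Base: 7 + 19 − 12 = 14
Cheapest insertion is between X and B, adding 11.
New total = 80 + 11 = 91.

Adding 11 km by placing E on the X–B leg.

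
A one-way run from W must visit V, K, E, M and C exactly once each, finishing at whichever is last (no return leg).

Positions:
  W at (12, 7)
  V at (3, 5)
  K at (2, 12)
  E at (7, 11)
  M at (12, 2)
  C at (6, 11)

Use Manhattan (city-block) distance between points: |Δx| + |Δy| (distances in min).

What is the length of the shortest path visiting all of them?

There are 5! = 120 possible orderings.
W → V → K → E → M → C: 11+8+6+14+15 = 54
W → V → K → E → C → M: 11+8+6+1+15 = 41
W → V → K → M → E → C: 11+8+20+14+1 = 54
W → V → K → M → C → E: 11+8+20+15+1 = 55
W → V → K → C → E → M: 11+8+5+1+14 = 39
W → V → K → C → M → E: 11+8+5+15+14 = 53
W → V → E → K → M → C: 11+10+6+20+15 = 62
W → V → E → K → C → M: 11+10+6+5+15 = 47
W → V → E → M → K → C: 11+10+14+20+5 = 60
W → V → E → M → C → K: 11+10+14+15+5 = 55
W → V → E → C → K → M: 11+10+1+5+20 = 47
W → V → E → C → M → K: 11+10+1+15+20 = 57
W → V → M → K → E → C: 11+12+20+6+1 = 50
W → V → M → K → C → E: 11+12+20+5+1 = 49
… (106 more)
W → M → V → K → C → E: 5+12+8+5+1 = 31  ← best
The minimum is 31.
One shortest path: W → M → V → K → C → E.

31 min — the minimum one-way total.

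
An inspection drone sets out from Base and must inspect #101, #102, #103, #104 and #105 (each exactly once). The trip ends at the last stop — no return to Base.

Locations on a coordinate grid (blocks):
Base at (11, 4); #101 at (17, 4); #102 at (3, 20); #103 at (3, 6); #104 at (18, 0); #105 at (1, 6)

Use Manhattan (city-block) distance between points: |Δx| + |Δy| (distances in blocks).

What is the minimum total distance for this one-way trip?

Shortest open route: 50 blocks.

There are 5! = 120 possible orderings.
Base→#101→#102→#103→#104→#105: 6+30+14+21+23 = 94
Base→#101→#102→#103→#105→#104: 6+30+14+2+23 = 75
Base→#101→#102→#104→#103→#105: 6+30+35+21+2 = 94
Base→#101→#102→#104→#105→#103: 6+30+35+23+2 = 96
Base→#101→#102→#105→#103→#104: 6+30+16+2+21 = 75
Base→#101→#102→#105→#104→#103: 6+30+16+23+21 = 96
Base→#101→#103→#102→#104→#105: 6+16+14+35+23 = 94
Base→#101→#103→#102→#105→#104: 6+16+14+16+23 = 75
Base→#101→#103→#104→#102→#105: 6+16+21+35+16 = 94
Base→#101→#103→#104→#105→#102: 6+16+21+23+16 = 82
Base→#101→#103→#105→#102→#104: 6+16+2+16+35 = 75
Base→#101→#103→#105→#104→#102: 6+16+2+23+35 = 82
Base→#101→#104→#102→#103→#105: 6+5+35+14+2 = 62
Base→#101→#104→#102→#105→#103: 6+5+35+16+2 = 64
… (106 more)
Base→#101→#104→#103→#105→#102: 6+5+21+2+16 = 50  ← best
The minimum is 50.
One shortest path: Base → #101 → #104 → #103 → #105 → #102.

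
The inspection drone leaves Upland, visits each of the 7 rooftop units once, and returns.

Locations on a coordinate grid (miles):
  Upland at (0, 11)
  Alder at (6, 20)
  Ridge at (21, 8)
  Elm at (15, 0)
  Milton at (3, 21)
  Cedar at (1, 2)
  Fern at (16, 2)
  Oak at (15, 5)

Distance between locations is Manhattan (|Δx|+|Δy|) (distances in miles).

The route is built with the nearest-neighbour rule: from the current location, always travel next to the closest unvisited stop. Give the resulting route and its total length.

Nearest-neighbour total = 86 miles; route Upland → Cedar → Fern → Elm → Oak → Ridge → Alder → Milton → Upland.

At Upland the remaining stops are Cedar 10, Milton 13, Alder 15, Oak 21, Ridge 24, Fern 25, Elm 26; go to Cedar.
At Cedar the remaining stops are Fern 15, Elm 16, Oak 17, Milton 21, Alder 23, Ridge 26; go to Fern.
At Fern the remaining stops are Elm 3, Oak 4, Ridge 11, Alder 28, Milton 32; go to Elm.
At Elm the remaining stops are Oak 5, Ridge 14, Alder 29, Milton 33; go to Oak.
At Oak the remaining stops are Ridge 9, Alder 24, Milton 28; go to Ridge.
At Ridge the remaining stops are Alder 27, Milton 31; go to Alder.
At Alder the remaining stops are Milton 4; go to Milton.
Return Milton→Upland: 13.
Total = 10 + 15 + 3 + 5 + 9 + 27 + 4 + 13 = 86.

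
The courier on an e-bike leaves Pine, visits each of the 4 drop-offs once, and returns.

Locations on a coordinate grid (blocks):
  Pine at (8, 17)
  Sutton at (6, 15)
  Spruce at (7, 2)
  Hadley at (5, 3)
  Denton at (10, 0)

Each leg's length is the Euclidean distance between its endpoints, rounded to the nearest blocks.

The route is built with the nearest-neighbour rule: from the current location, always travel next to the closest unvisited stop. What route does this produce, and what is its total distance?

At Pine the remaining stops are Sutton 3, Hadley 14, Spruce 15, Denton 17; go to Sutton.
At Sutton the remaining stops are Hadley 12, Spruce 13, Denton 16; go to Hadley.
At Hadley the remaining stops are Spruce 2, Denton 6; go to Spruce.
At Spruce the remaining stops are Denton 4; go to Denton.
Return Denton→Pine: 17.
Total = 3 + 12 + 2 + 4 + 17 = 38.

Nearest-neighbour total = 38 blocks; route Pine → Sutton → Hadley → Spruce → Denton → Pine.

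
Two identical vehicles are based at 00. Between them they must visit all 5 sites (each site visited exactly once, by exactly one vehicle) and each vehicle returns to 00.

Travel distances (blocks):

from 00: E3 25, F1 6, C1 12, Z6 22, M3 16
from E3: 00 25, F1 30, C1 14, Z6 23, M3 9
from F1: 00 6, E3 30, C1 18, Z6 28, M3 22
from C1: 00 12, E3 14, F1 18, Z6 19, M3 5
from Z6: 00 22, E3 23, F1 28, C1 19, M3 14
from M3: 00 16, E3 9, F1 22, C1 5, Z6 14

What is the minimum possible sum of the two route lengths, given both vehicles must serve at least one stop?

There are 2^4 − 1 = 15 ways to divide the 5 stops into two non-empty groups. For each, the best each vehicle can do is its own shortest tour through its group:
  {E3} + {F1, C1, Z6, M3}: 50 + 65 = 115
  {F1} + {E3, C1, Z6, M3}: 12 + 71 = 83
  {E3, F1} + {C1, Z6, M3}: 61 + 53 = 114
  {C1} + {E3, F1, Z6, M3}: 24 + 81 = 105
  {E3, C1} + {F1, Z6, M3}: 51 + 64 = 115
  {F1, C1} + {E3, Z6, M3}: 36 + 70 = 106
  … (15 splits in total)
Best: vehicle 1 00 → F1 → 00 = 12; vehicle 2 00 → C1 → E3 → M3 → Z6 → 00 = 71; combined 83.

83 blocks — the smallest possible combined total.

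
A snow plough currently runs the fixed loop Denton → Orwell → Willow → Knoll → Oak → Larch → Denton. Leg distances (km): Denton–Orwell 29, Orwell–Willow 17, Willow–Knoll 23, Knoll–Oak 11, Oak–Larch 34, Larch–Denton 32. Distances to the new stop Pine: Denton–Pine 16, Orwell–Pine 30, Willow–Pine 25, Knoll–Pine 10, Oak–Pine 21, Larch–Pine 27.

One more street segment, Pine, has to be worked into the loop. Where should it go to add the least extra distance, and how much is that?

+11 km — insert Pine between Larch and Denton.

Insertion cost between consecutive stops i–j is d(i,Pine) + d(Pine,j) − d(i,j):
  between Denton and Orwell: 16 + 30 − 29 = 17
  between Orwell and Willow: 30 + 25 − 17 = 38
  between Willow and Knoll: 25 + 10 − 23 = 12
  between Knoll and Oak: 10 + 21 − 11 = 20
  between Oak and Larch: 21 + 27 − 34 = 14
  between Larch and Denton: 27 + 16 − 32 = 11
Cheapest insertion is between Larch and Denton, adding 11.
New total = 146 + 11 = 157.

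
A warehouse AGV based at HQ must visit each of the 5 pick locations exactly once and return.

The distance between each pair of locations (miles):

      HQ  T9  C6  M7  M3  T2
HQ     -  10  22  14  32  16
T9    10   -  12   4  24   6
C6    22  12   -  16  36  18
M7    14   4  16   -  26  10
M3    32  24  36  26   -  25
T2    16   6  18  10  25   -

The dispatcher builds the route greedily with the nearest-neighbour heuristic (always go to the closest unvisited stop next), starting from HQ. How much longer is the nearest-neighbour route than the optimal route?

5 miles longer than the optimal tour.

From HQ: T9=10, M7=14, T2=16, C6=22, M3=32 → choose T9 (10).
From T9: M7=4, T2=6, C6=12, M3=24 → choose M7 (4).
From M7: T2=10, C6=16, M3=26 → choose T2 (10).
From T2: C6=18, M3=25 → choose C6 (18).
From C6: M3=36 → choose M3 (36).
NN route HQ → T9 → M7 → T2 → C6 → M3 → HQ costs 110.
Optimal: HQ → T9 → C6 → M7 → M3 → T2 → HQ costs 105 (by enumerating all 60 distinct tours).
Excess = 110 − 105 = 5.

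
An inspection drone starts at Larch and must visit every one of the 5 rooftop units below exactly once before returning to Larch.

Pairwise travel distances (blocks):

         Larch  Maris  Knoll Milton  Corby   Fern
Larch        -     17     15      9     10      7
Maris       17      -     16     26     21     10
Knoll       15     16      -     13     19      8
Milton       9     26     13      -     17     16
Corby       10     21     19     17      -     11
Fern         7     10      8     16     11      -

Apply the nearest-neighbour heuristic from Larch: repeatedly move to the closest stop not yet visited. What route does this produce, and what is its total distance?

At Larch the remaining stops are Fern 7, Milton 9, Corby 10, Knoll 15, Maris 17; go to Fern.
At Fern the remaining stops are Knoll 8, Maris 10, Corby 11, Milton 16; go to Knoll.
At Knoll the remaining stops are Milton 13, Maris 16, Corby 19; go to Milton.
At Milton the remaining stops are Corby 17, Maris 26; go to Corby.
At Corby the remaining stops are Maris 21; go to Maris.
Return Maris→Larch: 17.
Total = 7 + 8 + 13 + 17 + 21 + 17 = 83.

83 blocks along Larch → Fern → Knoll → Milton → Corby → Maris → Larch.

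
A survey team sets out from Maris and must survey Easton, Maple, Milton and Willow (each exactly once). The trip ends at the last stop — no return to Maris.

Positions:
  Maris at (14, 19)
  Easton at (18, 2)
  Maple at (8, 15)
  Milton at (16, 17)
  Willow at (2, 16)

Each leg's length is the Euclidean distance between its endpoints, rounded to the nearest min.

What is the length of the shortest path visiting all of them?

38 min — the minimum one-way total.

There are 4! = 24 possible orderings.
Maris - Easton - Maple - Milton - Willow: 17+16+8+14 = 55
Maris - Easton - Maple - Willow - Milton: 17+16+6+14 = 53
Maris - Easton - Milton - Maple - Willow: 17+15+8+6 = 46
Maris - Easton - Milton - Willow - Maple: 17+15+14+6 = 52
Maris - Easton - Willow - Maple - Milton: 17+21+6+8 = 52
Maris - Easton - Willow - Milton - Maple: 17+21+14+8 = 60
Maris - Maple - Easton - Milton - Willow: 7+16+15+14 = 52
Maris - Maple - Easton - Willow - Milton: 7+16+21+14 = 58
Maris - Maple - Milton - Easton - Willow: 7+8+15+21 = 51
Maris - Maple - Milton - Willow - Easton: 7+8+14+21 = 50
Maris - Maple - Willow - Easton - Milton: 7+6+21+15 = 49
Maris - Maple - Willow - Milton - Easton: 7+6+14+15 = 42
Maris - Milton - Easton - Maple - Willow: 3+15+16+6 = 40
Maris - Milton - Easton - Willow - Maple: 3+15+21+6 = 45
… (10 more)
Maris - Milton - Maple - Willow - Easton: 3+8+6+21 = 38  ← best
The minimum is 38.
One shortest path: Maris → Milton → Maple → Willow → Easton.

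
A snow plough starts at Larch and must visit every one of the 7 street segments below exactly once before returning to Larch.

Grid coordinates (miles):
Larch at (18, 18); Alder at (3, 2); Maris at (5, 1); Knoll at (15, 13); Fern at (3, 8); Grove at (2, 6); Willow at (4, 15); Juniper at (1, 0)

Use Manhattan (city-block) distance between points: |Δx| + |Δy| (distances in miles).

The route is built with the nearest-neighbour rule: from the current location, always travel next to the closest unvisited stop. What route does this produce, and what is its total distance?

From Larch: distances to unvisited — Knoll=8, Willow=17, Fern=25, Grove=28, Maris=30, Alder=31, Juniper=35. Nearest is Knoll (8).
From Knoll: distances to unvisited — Willow=13, Fern=17, Grove=20, Maris=22, Alder=23, Juniper=27. Nearest is Willow (13).
From Willow: distances to unvisited — Fern=8, Grove=11, Alder=14, Maris=15, Juniper=18. Nearest is Fern (8).
From Fern: distances to unvisited — Grove=3, Alder=6, Maris=9, Juniper=10. Nearest is Grove (3).
From Grove: distances to unvisited — Alder=5, Juniper=7, Maris=8. Nearest is Alder (5).
From Alder: distances to unvisited — Maris=3, Juniper=4. Nearest is Maris (3).
From Maris: distances to unvisited — Juniper=5. Nearest is Juniper (5).
Return Juniper→Larch: 35.
Total = 8 + 13 + 8 + 3 + 5 + 3 + 5 + 35 = 80.

Total distance 80 miles via the nearest-neighbour route Larch → Knoll → Willow → Fern → Grove → Alder → Maris → Juniper → Larch.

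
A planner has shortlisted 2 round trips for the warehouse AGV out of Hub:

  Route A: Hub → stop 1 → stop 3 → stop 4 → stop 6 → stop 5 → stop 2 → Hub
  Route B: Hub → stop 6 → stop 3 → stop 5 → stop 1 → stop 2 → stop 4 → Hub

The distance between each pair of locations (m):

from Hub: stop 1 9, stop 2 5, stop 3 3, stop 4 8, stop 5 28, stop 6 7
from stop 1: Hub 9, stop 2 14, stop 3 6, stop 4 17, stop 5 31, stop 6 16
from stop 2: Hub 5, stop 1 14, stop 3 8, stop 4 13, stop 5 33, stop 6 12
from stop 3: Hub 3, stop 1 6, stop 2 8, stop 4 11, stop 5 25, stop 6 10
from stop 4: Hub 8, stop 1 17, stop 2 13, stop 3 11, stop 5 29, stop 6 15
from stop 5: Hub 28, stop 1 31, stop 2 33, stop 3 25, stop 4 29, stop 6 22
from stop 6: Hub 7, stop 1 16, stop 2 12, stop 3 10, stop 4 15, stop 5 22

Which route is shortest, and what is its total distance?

Shortest is Route A, total 101 m.

Route A: 9 + 6 + 11 + 15 + 22 + 33 + 5 = 101
Route B: 7 + 10 + 25 + 31 + 14 + 13 + 8 = 108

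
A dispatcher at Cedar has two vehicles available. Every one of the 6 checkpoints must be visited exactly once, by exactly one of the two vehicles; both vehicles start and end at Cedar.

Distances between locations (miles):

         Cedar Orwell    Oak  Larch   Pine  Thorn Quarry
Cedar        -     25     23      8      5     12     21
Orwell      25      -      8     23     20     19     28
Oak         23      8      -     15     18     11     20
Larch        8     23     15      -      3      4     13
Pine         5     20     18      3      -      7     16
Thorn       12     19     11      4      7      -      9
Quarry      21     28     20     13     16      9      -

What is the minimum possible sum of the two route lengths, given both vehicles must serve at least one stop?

Minimum combined distance: 84 miles.

Check every non-empty split of the stops between the two vehicles; for each half take its own optimal tour:
  {Orwell} + {Oak, Larch, Pine, Thorn, Quarry}: 50 + 64 = 114
  {Oak} + {Orwell, Larch, Pine, Thorn, Quarry}: 46 + 74 = 120
  {Orwell, Oak} + {Larch, Pine, Thorn, Quarry}: 56 + 42 = 98
  {Larch} + {Orwell, Oak, Pine, Thorn, Quarry}: 16 + 74 = 90
  {Orwell, Larch} + {Oak, Pine, Thorn, Quarry}: 56 + 64 = 120
  {Oak, Larch} + {Orwell, Pine, Thorn, Quarry}: 46 + 74 = 120
  … (31 splits in total)
  {Pine} + {Orwell, Oak, Larch, Thorn, Quarry}: 10 + 74 = 84  ← best
Best: vehicle 1 Cedar → Pine → Cedar = 10; vehicle 2 Cedar → Orwell → Oak → Thorn → Quarry → Larch → Cedar = 74; combined 84.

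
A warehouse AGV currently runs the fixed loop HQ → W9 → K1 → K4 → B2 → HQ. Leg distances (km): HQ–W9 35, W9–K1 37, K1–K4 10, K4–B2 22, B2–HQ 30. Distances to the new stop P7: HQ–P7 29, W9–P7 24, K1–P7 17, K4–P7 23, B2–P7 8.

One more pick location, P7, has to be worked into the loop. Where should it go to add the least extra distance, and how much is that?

Insertion cost between consecutive stops i–j is d(i,P7) + d(P7,j) − d(i,j):
  between HQ and W9: 29 + 24 − 35 = 18
  between W9 and K1: 24 + 17 − 37 = 4
  between K1 and K4: 17 + 23 − 10 = 30
  between K4 and B2: 23 + 8 − 22 = 9
  between B2 and HQ: 8 + 29 − 30 = 7
Cheapest insertion is between W9 and K1, adding 4.
New total = 134 + 4 = 138.

Minimum extra distance: 4 km, inserting P7 between W9 and K1.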